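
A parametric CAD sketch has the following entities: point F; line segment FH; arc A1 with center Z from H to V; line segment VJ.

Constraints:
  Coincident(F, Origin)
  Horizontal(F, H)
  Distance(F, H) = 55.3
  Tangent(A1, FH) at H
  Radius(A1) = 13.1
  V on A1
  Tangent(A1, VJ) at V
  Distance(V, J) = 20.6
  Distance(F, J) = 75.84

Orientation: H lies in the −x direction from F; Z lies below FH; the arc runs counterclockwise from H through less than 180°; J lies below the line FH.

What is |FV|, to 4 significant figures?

69.72

F is at the origin; FH is horizontal with |FH| = 55.3 and H on the −x side, so H = (-55.30, 0.000). Since A1 is tangent to FH there, ZH ⟂ FH, so Z = H + (0, -13.1) = (-55.30, -13.10). Since ZV ⟂ VJ (tangency), |ZJ| = √(13.1² + 20.6²) = 24.41 regardless of where V sits on A1. So J lies on both circle(F, 75.84) and circle(Z, 24.41); the below-FH intersection is J = (-67.74, -34.11). V is the foot of the tangent from J: V = (-68.39, -13.52).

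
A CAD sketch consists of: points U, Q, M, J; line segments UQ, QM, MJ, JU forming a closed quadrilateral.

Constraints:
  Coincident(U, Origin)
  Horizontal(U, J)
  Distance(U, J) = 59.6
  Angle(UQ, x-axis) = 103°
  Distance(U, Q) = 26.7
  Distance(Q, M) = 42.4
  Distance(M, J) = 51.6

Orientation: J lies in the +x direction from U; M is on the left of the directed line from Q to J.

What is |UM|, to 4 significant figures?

54.57

U is at the origin; UJ is horizontal with |UJ| = 59.6 and J in +x, so J = (59.6, 0). UQ runs at 103.0° with |UQ| = 26.7, so Q = (-6.006, 26.02). M is determined by |QM| = 42.4 and |MJ| = 51.6 together: it lies at the intersection of circle(Q, 42.4) and circle(J, 51.6). With |QJ| = 70.58, the foot of the radical line on QJ is 29.16 from Q and the perpendicular offset is √(42.4² − 29.16²) = 30.78. Taking the left-of-QJ solution: M = (32.45, 43.88).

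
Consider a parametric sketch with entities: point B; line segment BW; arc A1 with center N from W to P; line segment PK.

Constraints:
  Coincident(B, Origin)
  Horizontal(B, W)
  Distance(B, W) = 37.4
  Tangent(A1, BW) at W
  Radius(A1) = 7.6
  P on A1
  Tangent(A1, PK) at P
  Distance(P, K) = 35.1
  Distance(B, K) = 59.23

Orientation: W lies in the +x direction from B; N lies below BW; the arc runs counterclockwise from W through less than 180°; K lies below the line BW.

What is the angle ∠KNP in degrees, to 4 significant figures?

77.78°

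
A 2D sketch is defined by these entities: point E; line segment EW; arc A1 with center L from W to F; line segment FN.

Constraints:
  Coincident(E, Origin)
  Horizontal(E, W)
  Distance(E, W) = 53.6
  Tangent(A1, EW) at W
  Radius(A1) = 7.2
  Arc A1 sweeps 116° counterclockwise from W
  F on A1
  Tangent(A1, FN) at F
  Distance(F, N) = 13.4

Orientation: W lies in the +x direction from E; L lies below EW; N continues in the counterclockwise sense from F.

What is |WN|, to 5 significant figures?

22.408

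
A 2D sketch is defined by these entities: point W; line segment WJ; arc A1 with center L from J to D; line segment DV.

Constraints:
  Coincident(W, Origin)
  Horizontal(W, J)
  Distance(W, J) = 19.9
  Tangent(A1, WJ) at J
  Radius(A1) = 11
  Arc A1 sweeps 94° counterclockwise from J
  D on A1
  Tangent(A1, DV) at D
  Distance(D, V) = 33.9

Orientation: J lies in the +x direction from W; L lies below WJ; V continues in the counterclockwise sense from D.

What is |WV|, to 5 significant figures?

46.962

W is at the origin; W and J share the same y with |WJ| = 19.9 and J on the +x side, so J = (19.900, 0.0000). The tangent condition forces LJ to be normal to WJ, so L = J + (0, -11) = (19.900, -11.000). On A1, J sits at bearing 90° from L; a 94° counterclockwise sweep puts D at bearing 184°, so D = L + 11.0·(cos 184°, sin 184°) = (8.9268, -11.767). Since A1 is tangent to DV there, LD ⟂ DV, so DV runs along (−sin 184°, cos 184°); with |DV| = 33.9, V = (11.292, -45.585). Then |WV| = |V − W| = 46.962.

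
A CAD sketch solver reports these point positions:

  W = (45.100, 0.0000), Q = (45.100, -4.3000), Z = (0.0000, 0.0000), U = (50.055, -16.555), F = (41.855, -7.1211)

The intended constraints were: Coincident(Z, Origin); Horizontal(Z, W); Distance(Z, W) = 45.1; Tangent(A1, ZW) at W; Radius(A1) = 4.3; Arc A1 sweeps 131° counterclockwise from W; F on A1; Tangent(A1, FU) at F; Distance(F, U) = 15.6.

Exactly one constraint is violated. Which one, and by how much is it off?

Distance(F, U) = 15.6 — off by 3.10.

Z = (0.00, 0.00) ✓; Z.y = 0.00, W.y = 0.00 ✓; |ZW| = 45.10 ✓; ∠(QW, WZ) = 90.00° ✓; |QW| = 4.300 ✓; bearing(Q→F) − bearing(Q→W) = 131.0° ✓; |QF| = 4.300 ✓; ∠(QF, FU) = 90.01° ✓; |FU| = 12.50 ✗.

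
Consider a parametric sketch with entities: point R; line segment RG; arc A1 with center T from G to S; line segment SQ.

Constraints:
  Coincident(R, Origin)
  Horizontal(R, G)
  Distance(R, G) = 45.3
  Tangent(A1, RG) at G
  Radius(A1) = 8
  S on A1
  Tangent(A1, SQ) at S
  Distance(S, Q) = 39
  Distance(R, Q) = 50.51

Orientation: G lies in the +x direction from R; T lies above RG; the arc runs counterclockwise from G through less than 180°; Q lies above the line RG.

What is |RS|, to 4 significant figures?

53.09

R is at the origin; R and G share the same y with |RG| = 45.3 and G on the +x side, so G = (45.30, 0.000). A1 meets RG tangentially, so TG is at right angles to RG, so T = G + (0, 8) = (45.30, 8.000). Since TS ⟂ SQ (tangency), |TQ| = √(8.0² + 39.0²) = 39.81 regardless of where S sits on A1. So Q lies on both circle(R, 50.51) and circle(T, 39.81); the above-RG intersection is Q = (26.42, 43.05). S is the foot of the tangent from Q: S = (51.44, 13.13).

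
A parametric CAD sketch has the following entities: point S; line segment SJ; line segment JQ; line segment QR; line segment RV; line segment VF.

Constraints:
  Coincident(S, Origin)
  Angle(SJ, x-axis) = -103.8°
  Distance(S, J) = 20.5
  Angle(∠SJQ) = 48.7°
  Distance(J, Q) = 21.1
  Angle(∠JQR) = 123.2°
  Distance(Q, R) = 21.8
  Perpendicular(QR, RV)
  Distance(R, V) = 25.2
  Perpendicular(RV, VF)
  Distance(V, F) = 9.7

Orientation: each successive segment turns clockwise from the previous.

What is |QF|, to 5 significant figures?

27.954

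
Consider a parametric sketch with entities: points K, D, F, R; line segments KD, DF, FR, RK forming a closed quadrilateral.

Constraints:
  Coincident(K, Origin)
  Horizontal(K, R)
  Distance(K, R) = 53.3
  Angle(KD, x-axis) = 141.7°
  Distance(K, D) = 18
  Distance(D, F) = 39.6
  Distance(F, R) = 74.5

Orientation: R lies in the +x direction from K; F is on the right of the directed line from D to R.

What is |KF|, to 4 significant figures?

32.40

K is at the origin; K and R share the same y with |KR| = 53.3 and R in +x, so R = (53.3, 0). KD runs at 141.7° with |KD| = 18.0, so D = (-14.13, 11.16). F is determined by |DF| = 39.6 and |FR| = 74.5 together: it lies at the intersection of circle(D, 39.6) and circle(R, 74.5). With |DR| = 68.34, the foot of the radical line on DR is 5.038 from D and the perpendicular offset is √(39.6² − 5.038²) = 39.28. Taking the right-of-DR solution: F = (-15.57, -28.42).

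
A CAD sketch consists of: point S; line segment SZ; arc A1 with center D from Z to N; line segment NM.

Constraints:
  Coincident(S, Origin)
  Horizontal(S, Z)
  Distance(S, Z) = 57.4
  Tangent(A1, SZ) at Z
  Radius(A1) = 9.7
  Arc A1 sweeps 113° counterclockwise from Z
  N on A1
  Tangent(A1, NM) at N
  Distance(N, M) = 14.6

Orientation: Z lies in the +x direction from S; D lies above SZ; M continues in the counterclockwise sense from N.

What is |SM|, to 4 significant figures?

66.34

On A1, Z sits at bearing -90° from D; a 113° counterclockwise sweep puts N at bearing 23°, so N = D + 9.7·(cos 23°, sin 23°) = (66.33, 13.49). A1 meets NM tangentially, so DN is at right angles to NM, so NM runs along (−sin 23°, cos 23°); with |NM| = 14.6, M = (60.62, 26.93). Then |SM| = |M − S| = 66.34.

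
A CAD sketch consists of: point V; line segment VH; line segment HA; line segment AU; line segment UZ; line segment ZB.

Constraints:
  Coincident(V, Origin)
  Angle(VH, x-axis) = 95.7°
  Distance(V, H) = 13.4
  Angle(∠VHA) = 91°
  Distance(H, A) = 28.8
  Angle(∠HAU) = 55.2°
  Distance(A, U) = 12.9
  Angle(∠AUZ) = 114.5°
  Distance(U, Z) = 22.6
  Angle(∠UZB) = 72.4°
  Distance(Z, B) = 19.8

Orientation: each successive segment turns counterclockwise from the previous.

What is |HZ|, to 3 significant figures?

6.60

V is at the origin; VH runs at 95.7° with length 13.4, so H = (-1.33, 13.3). ∠VHA = 91.0° gives HA at -175° from the x-axis; with |HA| = 28.8, A = (-30.0, 11.0). ∠HAU = 55.2° gives AU at -50.5° from the x-axis; with |AU| = 12.9, U = (-21.8, 1.02). ∠AUZ = 114.5° gives UZ at 15.0° from the x-axis; with |UZ| = 22.6, Z = (0.00129, 6.87). Then |HZ| = |Z − H| = 6.60.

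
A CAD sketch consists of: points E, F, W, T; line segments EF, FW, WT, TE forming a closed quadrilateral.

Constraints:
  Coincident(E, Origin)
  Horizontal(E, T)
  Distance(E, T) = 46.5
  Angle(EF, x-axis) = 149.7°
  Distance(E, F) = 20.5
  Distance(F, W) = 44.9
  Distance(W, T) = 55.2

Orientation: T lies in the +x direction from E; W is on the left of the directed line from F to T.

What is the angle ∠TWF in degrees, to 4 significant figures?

80.31°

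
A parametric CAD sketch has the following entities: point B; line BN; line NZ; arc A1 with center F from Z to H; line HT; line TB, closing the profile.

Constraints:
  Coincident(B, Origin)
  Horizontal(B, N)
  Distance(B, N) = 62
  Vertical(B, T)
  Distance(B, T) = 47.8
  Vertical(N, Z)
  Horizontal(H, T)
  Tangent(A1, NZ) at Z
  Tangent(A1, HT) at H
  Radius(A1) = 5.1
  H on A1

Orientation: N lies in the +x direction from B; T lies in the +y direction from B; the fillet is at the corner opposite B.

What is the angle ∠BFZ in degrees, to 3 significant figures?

143°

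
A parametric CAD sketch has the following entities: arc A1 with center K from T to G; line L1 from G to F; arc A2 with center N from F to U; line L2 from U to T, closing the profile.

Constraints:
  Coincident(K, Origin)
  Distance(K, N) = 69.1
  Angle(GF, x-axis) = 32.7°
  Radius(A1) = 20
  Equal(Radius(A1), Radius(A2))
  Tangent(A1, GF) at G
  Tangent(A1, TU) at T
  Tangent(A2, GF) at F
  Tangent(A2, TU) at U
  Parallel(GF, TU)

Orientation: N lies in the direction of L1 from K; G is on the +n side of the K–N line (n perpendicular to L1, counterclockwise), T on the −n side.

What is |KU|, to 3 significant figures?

71.9

The slot axis is L1's direction at 32.7°, so u = (cos 32.7°, sin 32.7°) = (0.842, 0.540) and n = (−sin 32.7°, cos 32.7°) = (-0.540, 0.842). K is at the origin and N lies 69.1 along u from K, so N = 69.1·u = (58.1, 37.3). Tangency of A1 to both parallel lines with radius 20.0 puts G and T at K ± 20.0·n: G = (-10.8, 16.8), T = (10.8, -16.8). Equal radii place F and U the same way about N: F = N + 20.0·n = (47.3, 54.2), U = N − 20.0·n = (69.0, 20.5). Then |KU| = |U − K| = 71.9.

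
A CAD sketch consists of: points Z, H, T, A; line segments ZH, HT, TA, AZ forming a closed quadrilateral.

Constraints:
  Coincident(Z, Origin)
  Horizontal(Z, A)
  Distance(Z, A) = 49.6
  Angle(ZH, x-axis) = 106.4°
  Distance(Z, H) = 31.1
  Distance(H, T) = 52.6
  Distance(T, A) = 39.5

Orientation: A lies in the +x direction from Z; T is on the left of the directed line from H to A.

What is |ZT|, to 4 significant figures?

58.03

Checks: |HT| = 52.60 ✓; |TA| = 39.50 ✓.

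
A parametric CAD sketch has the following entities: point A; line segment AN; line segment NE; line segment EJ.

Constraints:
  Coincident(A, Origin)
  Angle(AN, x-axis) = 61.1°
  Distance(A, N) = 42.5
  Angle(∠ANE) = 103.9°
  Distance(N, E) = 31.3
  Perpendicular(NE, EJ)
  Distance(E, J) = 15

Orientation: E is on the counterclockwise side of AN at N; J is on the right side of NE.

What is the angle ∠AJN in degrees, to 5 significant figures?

27.972°

∠ANE = 103.9°, so NE runs at 61.1° + (180° − 103.9°) = 137.20° from the x-axis; with |NE| = 31.3, E = N + 31.3·(cos 137.20°, sin 137.20°) = (-2.4262, 58.474). The perpendicularity gives EJ at right angles to NE; with |EJ| = 15.0 on the right of NE, J = E + 15.0·(0.67944, 0.73373) = (7.7654, 69.480). Then cos ∠AJN = JA·JN / (|JA||JN|), giving 27.972°.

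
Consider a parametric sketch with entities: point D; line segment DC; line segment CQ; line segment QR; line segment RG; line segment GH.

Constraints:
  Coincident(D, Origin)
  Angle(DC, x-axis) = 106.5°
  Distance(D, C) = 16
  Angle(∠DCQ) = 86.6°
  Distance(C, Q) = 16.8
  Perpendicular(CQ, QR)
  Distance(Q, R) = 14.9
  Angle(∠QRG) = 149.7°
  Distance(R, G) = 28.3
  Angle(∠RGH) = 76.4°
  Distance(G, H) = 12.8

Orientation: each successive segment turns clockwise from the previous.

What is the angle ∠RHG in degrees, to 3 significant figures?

77.4°

D is at the origin; DC runs at 106.5° with length 16.0, so C = (-4.54, 15.3). ∠DCQ = 86.6° gives CQ at 13.1° from the x-axis; with |CQ| = 16.8, Q = (11.8, 19.1). CQ is perpendicular to QR, so QR runs at -76.9°; with |QR| = 14.9, R = (15.2, 4.64). ∠QRG = 149.7° gives RG at -107° from the x-axis; with |RG| = 28.3, G = (6.83, -22.4). ∠RGH = 76.4° gives GH at 149° from the x-axis; with |GH| = 12.8, H = (-4.17, -15.8). Then cos ∠RHG = HR·HG / (|HR||HG|), giving 77.4°.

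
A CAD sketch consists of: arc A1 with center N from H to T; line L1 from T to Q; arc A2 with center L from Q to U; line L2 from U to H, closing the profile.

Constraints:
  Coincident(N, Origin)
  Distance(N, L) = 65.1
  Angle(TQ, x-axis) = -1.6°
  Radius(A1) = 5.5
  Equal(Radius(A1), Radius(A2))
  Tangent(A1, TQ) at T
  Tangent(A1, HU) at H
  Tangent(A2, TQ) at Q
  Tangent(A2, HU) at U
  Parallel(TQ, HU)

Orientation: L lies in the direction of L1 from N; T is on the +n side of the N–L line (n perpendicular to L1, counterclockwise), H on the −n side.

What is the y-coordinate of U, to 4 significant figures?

-7.316

Tangency of A1 to both parallel lines with radius 5.5 puts T and H at N ± 5.5·n: T = (0.1536, 5.498), H = (-0.1536, -5.498). Equal radii place Q and U the same way about L: Q = L + 5.5·n = (65.23, 3.680), U = L − 5.5·n = (64.92, -7.316). So U.y = -7.316.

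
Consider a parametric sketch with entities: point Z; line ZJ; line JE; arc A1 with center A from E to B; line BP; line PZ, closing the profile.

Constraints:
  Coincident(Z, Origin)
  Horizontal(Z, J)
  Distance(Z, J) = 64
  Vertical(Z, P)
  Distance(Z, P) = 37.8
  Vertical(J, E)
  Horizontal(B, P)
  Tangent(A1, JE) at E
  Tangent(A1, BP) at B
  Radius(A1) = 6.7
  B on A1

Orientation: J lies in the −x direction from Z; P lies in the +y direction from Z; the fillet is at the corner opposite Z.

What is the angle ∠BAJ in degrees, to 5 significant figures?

167.84°

The virtual corner opposite Z is at (-64.000, 37.800). Since A1 is tangent to JE there, AE ⟂ JE and since A1 is tangent to BP there, AB ⟂ BP, with radius 6.7, so the center A sits 6.7 in from both sides at A = (-57.300, 31.100). That places the tangent points at E = (-64.000, 31.100) on JE and B = (-57.300, 37.800) on BP. Then cos ∠BAJ = AB·AJ / (|AB||AJ|), giving 167.84°.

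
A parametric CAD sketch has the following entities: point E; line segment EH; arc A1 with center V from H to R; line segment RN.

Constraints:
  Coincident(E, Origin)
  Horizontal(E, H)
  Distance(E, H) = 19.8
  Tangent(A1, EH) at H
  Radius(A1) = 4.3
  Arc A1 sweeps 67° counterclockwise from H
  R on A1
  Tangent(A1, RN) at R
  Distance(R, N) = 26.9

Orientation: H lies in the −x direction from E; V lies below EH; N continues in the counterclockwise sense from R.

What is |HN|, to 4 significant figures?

30.97

E is at the origin; EH is horizontal with |EH| = 19.8 and H on the −x side, so H = (-19.80, 0.000). A1 meets EH tangentially, so VH is at right angles to EH, so V = H + (0, -4.3) = (-19.80, -4.300). On A1, H sits at bearing 90° from V; a 67° counterclockwise sweep puts R at bearing 157°, so R = V + 4.3·(cos 157°, sin 157°) = (-23.76, -2.620). The tangent condition forces VR to be normal to RN, so RN runs along (−sin 157°, cos 157°); with |RN| = 26.9, N = (-34.27, -27.38). Then |HN| = |N − H| = 30.97.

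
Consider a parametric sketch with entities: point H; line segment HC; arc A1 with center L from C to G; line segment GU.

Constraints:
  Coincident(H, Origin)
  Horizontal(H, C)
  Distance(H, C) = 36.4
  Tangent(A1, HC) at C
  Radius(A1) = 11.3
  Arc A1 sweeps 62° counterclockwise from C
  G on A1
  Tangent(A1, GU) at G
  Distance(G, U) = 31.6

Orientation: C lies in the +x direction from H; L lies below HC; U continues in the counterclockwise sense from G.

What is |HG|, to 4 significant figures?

27.09

H is at the origin; H and C share the same y with |HC| = 36.4 and C on the +x side, so C = (36.40, 0.000). A1 meets HC tangentially, so LC is at right angles to HC, so L = C + (0, -11.3) = (36.40, -11.30). On A1, C sits at bearing 90° from L; a 62° counterclockwise sweep puts G at bearing 152°, so G = L + 11.3·(cos 152°, sin 152°) = (26.42, -5.995). Then |HG| = |G − H| = 27.09.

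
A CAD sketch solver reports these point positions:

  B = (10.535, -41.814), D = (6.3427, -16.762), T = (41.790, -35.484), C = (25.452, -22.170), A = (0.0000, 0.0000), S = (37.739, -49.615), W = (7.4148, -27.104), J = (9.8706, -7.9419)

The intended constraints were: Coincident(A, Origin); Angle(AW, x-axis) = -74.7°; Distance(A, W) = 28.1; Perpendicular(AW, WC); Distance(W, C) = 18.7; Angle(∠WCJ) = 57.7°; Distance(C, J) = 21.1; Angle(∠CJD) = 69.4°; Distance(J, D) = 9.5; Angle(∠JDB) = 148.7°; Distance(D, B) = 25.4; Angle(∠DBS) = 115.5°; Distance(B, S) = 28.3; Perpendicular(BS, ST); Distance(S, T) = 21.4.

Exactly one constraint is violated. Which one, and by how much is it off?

Distance(S, T) = 21.4 — off by 6.70.

A = (0.00, 0.00) ✓; AW at -74.70° ✓; |AW| = 28.10 ✓; ∠(AW, WC) = 90.00° ✓; |WC| = 18.70 ✓; ∠WCJ = 57.70° ✓; |CJ| = 21.10 ✓; ∠CJD = 69.40° ✓; |JD| = 9.499 ✓; ∠JDB = 148.7° ✓; |DB| = 25.40 ✓; ∠DBS = 115.5° ✓; |BS| = 28.30 ✓; ∠(BS, ST) = 90.00° ✓; |ST| = 14.70 ✗.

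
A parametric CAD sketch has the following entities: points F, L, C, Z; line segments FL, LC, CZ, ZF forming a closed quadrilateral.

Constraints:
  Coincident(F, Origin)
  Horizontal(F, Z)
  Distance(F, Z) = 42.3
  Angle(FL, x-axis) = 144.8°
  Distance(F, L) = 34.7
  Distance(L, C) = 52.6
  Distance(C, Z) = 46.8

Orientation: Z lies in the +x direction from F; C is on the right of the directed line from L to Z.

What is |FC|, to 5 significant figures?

23.257

Checks: F = (0.00, 0.00) ✓; |LC| = 52.60 ✓; |CZ| = 46.80 ✓.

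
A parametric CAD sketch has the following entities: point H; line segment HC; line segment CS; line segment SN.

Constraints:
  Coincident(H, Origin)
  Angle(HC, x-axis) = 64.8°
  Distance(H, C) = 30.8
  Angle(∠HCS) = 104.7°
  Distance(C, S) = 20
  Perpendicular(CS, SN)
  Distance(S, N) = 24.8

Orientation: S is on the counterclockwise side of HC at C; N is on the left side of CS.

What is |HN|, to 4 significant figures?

28.26

H is at the origin; HC runs at 64.8° with length 30.8, so C = 30.8·(cos 64.8°, sin 64.8°) = (13.11, 27.87). ∠HCS = 104.7°, so CS runs at 64.8° + (180° − 104.7°) = 140.1° from the x-axis; with |CS| = 20.0, S = C + 20.0·(cos 140.1°, sin 140.1°) = (-2.229, 40.70). CS is perpendicular to SN; with |SN| = 24.8 on the left of CS, N = S + 24.8·(-0.6414, -0.7672) = (-18.14, 21.67). Then |HN| = |N − H| = 28.26.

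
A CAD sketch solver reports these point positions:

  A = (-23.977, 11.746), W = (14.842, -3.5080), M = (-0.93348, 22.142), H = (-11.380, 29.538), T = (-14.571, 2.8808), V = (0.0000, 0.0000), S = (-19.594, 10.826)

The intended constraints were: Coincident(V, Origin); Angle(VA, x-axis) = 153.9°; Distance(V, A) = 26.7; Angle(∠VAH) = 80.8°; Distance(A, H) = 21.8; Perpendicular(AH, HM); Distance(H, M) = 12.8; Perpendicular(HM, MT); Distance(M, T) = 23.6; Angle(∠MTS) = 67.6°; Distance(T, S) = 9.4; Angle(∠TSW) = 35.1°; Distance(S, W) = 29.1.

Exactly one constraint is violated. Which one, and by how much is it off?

Distance(S, W) = 29.1 — off by 8.20.

V = (0.00, 0.00) ✓; VA at 153.9° ✓; |VA| = 26.70 ✓; ∠VAH = 80.80° ✓; |AH| = 21.80 ✓; ∠(AH, HM) = 90.00° ✓; |HM| = 12.80 ✓; ∠(HM, MT) = 90.00° ✓; |MT| = 23.60 ✓; ∠MTS = 67.60° ✓; |TS| = 9.400 ✓; ∠TSW = 35.10° ✓; |SW| = 37.30 ✗.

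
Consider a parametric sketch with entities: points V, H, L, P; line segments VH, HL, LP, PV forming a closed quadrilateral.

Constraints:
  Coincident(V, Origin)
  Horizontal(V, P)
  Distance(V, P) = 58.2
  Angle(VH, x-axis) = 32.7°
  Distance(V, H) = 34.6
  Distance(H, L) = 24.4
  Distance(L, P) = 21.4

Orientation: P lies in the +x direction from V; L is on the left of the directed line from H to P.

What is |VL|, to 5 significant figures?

57.348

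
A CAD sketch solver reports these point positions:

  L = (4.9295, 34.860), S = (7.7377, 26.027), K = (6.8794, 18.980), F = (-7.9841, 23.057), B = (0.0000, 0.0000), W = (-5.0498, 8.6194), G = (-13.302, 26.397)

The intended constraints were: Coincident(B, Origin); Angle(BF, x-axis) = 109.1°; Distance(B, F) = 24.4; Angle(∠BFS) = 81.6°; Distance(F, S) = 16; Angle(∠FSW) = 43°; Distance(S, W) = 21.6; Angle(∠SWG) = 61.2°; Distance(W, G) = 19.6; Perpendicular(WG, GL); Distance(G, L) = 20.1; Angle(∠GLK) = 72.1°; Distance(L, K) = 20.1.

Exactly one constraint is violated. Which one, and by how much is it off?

Distance(L, K) = 20.1 — off by 4.10.

B = (0.00, 0.00) ✓; BF at 109.1° ✓; |BF| = 24.40 ✓; ∠BFS = 81.60° ✓; |FS| = 16.00 ✓; ∠FSW = 43.00° ✓; |SW| = 21.60 ✓; ∠SWG = 61.20° ✓; |WG| = 19.60 ✓; ∠(WG, GL) = 90.00° ✓; |GL| = 20.10 ✓; ∠GLK = 72.10° ✓; |LK| = 16.00 ✗.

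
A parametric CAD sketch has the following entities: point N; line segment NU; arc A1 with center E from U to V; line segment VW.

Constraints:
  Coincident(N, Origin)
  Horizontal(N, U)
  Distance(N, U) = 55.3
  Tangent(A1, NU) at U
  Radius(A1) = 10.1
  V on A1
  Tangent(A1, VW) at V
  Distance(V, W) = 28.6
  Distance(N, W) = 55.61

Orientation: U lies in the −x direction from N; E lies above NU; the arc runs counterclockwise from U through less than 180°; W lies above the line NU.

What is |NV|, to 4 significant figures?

46.13

N is at the origin; N and U share the same y with |NU| = 55.3 and U on the −x side, so U = (-55.30, 0.000). Tangency of A1 to NU means the radius EU is perpendicular to NU, so E = U + (0, 10.1) = (-55.30, 10.10). Since EV ⟂ VW (tangency), |EW| = √(10.1² + 28.6²) = 30.33 regardless of where V sits on A1. So W lies on both circle(N, 55.61) and circle(E, 30.33); the above-NU intersection is W = (-41.44, 37.08). V is the foot of the tangent from W: V = (-45.29, 8.741).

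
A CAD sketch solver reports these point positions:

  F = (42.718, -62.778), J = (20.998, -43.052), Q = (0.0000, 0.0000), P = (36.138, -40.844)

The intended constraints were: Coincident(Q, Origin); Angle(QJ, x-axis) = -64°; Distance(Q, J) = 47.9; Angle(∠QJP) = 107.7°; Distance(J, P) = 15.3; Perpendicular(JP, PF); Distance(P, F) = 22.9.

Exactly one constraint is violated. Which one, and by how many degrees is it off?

Perpendicular(JP, PF) — off by 8.40°.

Q = (0.00, 0.00) ✓; QJ at -64.00° ✓; |QJ| = 47.90 ✓; ∠QJP = 107.7° ✓; |JP| = 15.30 ✓; ∠(JP, PF) = 81.60° ✗; |PF| = 22.90 ✓.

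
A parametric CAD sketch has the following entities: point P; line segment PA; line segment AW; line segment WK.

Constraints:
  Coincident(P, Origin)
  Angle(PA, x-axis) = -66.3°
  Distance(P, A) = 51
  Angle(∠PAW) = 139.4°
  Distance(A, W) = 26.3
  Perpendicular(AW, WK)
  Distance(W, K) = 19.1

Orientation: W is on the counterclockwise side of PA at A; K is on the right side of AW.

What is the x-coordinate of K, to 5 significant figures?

35.915

P is at the origin; PA runs at -66.3° with length 51.0, so A = 51.0·(cos -66.3°, sin -66.3°) = (20.499, -46.699). ∠PAW = 139.4°, so AW runs at -66.3° + (180° − 139.4°) = -25.700° from the x-axis; with |AW| = 26.3, W = A + 26.3·(cos -25.700°, sin -25.700°) = (44.198, -58.104). AW ⟂ WK; with |WK| = 19.1 on the right of AW, K = W + 19.1·(-0.43366, -0.90108) = (35.915, -75.315). So K.x = 35.915.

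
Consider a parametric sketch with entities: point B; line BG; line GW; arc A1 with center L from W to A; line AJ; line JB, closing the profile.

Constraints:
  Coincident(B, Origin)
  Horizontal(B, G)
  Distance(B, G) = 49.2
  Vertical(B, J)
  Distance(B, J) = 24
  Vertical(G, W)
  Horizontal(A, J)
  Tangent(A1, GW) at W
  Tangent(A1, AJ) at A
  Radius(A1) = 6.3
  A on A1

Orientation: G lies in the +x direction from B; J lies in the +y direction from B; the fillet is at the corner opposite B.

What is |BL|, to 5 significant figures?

46.408

B is at the origin; BG is horizontal with |BG| = 49.2 and G on the +x side, so G = (49.200, 0.0000). BJ is vertical with |BJ| = 24.0 and J on the +y side, so J = (0.0000, 24.000). The virtual corner opposite B is at (49.200, 24.000). Since A1 is tangent to GW there, LW ⟂ GW and since A1 is tangent to AJ there, LA ⟂ AJ, with radius 6.3, so the center L sits 6.3 in from both sides at L = (42.900, 17.700). Then |BL| = |L − B| = 46.408.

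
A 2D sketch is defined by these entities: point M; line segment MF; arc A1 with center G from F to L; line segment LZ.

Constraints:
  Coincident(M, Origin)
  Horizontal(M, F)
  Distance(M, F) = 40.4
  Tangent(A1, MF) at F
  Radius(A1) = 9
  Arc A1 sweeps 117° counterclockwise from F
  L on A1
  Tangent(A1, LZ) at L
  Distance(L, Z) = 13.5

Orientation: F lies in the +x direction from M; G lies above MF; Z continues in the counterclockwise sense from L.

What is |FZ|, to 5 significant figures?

25.186

M is at the origin; M and F share the same y with |MF| = 40.4 and F on the +x side, so F = (40.400, 0.0000). The tangent condition forces GF to be normal to MF, so G = F + (0, 9) = (40.400, 9.0000). On A1, F sits at bearing -90° from G; a 117° counterclockwise sweep puts L at bearing 27°, so L = G + 9.0·(cos 27°, sin 27°) = (48.419, 13.086). A1 meets LZ tangentially, so GL is at right angles to LZ, so LZ runs along (−sin 27°, cos 27°); with |LZ| = 13.5, Z = (42.290, 25.115). Then |FZ| = |Z − F| = 25.186.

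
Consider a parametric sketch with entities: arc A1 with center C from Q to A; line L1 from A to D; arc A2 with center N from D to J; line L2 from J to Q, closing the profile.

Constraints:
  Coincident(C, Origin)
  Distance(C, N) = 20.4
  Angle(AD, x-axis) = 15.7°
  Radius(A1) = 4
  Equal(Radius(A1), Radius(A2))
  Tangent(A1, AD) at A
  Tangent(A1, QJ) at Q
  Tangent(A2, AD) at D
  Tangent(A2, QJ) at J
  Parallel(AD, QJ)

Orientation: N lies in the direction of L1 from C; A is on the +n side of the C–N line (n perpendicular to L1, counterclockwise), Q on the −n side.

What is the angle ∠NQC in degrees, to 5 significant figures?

78.906°

The slot axis is L1's direction at 15.7°, so u = (cos 15.7°, sin 15.7°) = (0.96269, 0.27060) and n = (−sin 15.7°, cos 15.7°) = (-0.27060, 0.96269). C is at the origin and N lies 20.4 along u from C, so N = 20.4·u = (19.639, 5.5202). Tangency of A1 to both parallel lines with radius 4.0 puts A and Q at C ± 4.0·n: A = (-1.0824, 3.8508), Q = (1.0824, -3.8508). Then cos ∠NQC = QN·QC / (|QN||QC|), giving 78.906°.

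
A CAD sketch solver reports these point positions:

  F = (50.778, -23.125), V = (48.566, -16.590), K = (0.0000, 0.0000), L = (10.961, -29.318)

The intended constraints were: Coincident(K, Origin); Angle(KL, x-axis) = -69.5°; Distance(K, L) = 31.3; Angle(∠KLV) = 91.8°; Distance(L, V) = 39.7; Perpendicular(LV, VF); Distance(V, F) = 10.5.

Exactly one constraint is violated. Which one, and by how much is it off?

Distance(V, F) = 10.5 — off by 3.60.

K = (0.00, 0.00) ✓; KL at -69.50° ✓; |KL| = 31.30 ✓; ∠KLV = 91.80° ✓; |LV| = 39.70 ✓; ∠(LV, VF) = 90.00° ✓; |VF| = 6.899 ✗.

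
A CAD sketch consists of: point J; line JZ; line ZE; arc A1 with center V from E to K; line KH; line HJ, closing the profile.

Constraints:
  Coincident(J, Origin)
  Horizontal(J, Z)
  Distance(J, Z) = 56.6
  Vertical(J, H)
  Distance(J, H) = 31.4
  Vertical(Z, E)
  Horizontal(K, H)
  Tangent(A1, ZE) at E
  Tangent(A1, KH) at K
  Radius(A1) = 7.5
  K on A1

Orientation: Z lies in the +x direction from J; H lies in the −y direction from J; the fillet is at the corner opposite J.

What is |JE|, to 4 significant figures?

61.44

J is at the origin; J and Z share the same y with |JZ| = 56.6 and Z on the +x side, so Z = (56.60, 0.000). JH is vertical with |JH| = 31.4 and H on the −y side, so H = (0.000, -31.40). The virtual corner opposite J is at (56.60, -31.40). A1 meets ZE tangentially, so VE is at right angles to ZE and the tangent condition forces VK to be normal to KH, with radius 7.5, so the center V sits 7.5 in from both sides at V = (49.10, -23.90). That places the tangent points at E = (56.60, -23.90) on ZE and K = (49.10, -31.40) on KH. Then |JE| = |E − J| = 61.44.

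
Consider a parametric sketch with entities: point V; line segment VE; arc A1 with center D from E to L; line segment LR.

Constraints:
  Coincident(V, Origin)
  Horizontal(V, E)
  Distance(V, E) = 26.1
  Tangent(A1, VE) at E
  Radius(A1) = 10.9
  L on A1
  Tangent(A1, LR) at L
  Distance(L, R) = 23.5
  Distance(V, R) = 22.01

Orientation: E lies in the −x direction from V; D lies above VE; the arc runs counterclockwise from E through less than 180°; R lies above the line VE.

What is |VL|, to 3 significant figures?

18.2

Checks: |DE| = 10.90 ✓; |DL| = 10.90 ✓; ∠(DL, LR) = 90.00° ✓; |LR| = 23.50 ✓; |VR| = 22.01 ✓.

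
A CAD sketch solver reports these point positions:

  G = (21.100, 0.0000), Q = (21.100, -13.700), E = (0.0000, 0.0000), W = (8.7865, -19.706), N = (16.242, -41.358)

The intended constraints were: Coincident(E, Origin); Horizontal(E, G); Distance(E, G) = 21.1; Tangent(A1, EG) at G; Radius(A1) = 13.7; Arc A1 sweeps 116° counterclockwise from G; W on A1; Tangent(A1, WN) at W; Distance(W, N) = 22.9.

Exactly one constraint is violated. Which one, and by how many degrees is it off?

Tangent(A1, WN) at W — off by 7.00°.

E = (0.00, 0.00) ✓; E.y = 0.00, G.y = 0.00 ✓; |EG| = 21.10 ✓; ∠(QG, GE) = 90.00° ✓; |QG| = 13.70 ✓; bearing(Q→W) − bearing(Q→G) = 116.0° ✓; |QW| = 13.70 ✓; ∠(QW, WN) = 97.00° ✗; |WN| = 22.90 ✓.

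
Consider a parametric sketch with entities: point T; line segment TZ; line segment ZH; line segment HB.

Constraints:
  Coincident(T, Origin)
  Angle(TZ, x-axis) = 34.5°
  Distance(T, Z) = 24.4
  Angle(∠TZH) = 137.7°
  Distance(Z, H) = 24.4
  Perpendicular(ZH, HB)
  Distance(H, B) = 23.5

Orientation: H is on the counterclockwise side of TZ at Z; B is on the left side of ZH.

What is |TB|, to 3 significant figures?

43.0

T is at the origin; TZ runs at 34.5° with length 24.4, so Z = 24.4·(cos 34.5°, sin 34.5°) = (20.1, 13.8). ∠TZH = 137.7°, so ZH runs at 34.5° + (180° − 137.7°) = 76.8° from the x-axis; with |ZH| = 24.4, H = Z + 24.4·(cos 76.8°, sin 76.8°) = (25.7, 37.6). The perpendicularity gives HB at right angles to ZH; with |HB| = 23.5 on the left of ZH, B = H + 23.5·(-0.974, 0.228) = (2.80, 42.9). Then |TB| = |B − T| = 43.0.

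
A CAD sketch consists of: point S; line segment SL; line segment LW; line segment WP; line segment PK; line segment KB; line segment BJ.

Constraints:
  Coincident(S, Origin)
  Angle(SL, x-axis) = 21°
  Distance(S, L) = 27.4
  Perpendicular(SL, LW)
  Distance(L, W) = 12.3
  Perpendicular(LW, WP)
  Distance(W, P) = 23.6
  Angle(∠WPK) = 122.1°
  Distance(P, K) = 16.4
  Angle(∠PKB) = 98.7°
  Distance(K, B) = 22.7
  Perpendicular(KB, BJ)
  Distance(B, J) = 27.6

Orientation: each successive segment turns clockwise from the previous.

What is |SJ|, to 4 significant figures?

30.63

∠PKB = 98.7° gives KB at 61.80° from the x-axis; with |KB| = 22.7, B = (5.568, 19.73). KB ⟂ BJ, so BJ runs at -28.20°; with |BJ| = 27.6, J = (29.89, 6.689). Then |SJ| = |J − S| = 30.63.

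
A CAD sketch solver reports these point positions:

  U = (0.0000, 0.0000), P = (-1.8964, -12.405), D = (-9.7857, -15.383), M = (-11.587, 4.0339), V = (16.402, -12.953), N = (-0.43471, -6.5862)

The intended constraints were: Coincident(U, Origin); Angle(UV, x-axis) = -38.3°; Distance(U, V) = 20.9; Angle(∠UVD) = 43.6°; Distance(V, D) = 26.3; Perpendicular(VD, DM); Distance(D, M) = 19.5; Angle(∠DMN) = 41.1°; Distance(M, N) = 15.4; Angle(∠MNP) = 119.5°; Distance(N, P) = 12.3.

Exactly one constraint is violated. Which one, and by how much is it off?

Distance(N, P) = 12.3 — off by 6.30.

U = (0.00, 0.00) ✓; UV at -38.30° ✓; |UV| = 20.90 ✓; ∠UVD = 43.60° ✓; |VD| = 26.30 ✓; ∠(VD, DM) = 90.00° ✓; |DM| = 19.50 ✓; ∠DMN = 41.10° ✓; |MN| = 15.40 ✓; ∠MNP = 119.5° ✓; |NP| = 6.000 ✗.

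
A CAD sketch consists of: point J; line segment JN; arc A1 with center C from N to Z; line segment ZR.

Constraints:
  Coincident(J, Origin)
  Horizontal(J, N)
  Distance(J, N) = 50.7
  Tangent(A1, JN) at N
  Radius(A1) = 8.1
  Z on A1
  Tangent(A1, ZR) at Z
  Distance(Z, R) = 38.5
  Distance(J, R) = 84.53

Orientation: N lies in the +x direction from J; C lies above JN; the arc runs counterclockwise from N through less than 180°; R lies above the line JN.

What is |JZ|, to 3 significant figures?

58.1

Checks: |CN| = 8.100 ✓; |CZ| = 8.100 ✓; ∠(CZ, ZR) = 90.00° ✓; |ZR| = 38.50 ✓; |JR| = 84.53 ✓.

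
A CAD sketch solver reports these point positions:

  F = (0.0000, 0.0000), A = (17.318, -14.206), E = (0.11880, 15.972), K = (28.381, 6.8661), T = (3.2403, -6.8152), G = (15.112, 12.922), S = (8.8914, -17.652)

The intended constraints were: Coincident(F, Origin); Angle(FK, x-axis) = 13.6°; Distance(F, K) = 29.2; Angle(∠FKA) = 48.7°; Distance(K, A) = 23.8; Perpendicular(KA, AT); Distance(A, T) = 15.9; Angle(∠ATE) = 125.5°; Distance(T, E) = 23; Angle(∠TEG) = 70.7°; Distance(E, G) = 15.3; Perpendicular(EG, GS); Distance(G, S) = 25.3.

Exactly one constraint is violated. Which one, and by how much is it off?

Distance(G, S) = 25.3 — off by 5.90.

F = (0.00, 0.00) ✓; FK at 13.60° ✓; |FK| = 29.20 ✓; ∠FKA = 48.70° ✓; |KA| = 23.80 ✓; ∠(KA, AT) = 90.00° ✓; |AT| = 15.90 ✓; ∠ATE = 125.5° ✓; |TE| = 23.00 ✓; ∠TEG = 70.70° ✓; |EG| = 15.30 ✓; ∠(EG, GS) = 90.00° ✓; |GS| = 31.20 ✗.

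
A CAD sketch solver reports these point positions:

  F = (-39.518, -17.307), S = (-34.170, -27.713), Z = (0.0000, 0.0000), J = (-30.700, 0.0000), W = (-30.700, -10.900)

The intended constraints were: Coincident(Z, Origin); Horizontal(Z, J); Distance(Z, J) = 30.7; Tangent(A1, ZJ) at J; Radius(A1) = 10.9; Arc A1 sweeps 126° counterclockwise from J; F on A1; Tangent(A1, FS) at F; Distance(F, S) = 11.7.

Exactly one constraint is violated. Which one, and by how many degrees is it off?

Tangent(A1, FS) at F — off by 8.80°.

Z = (0.00, 0.00) ✓; Z.y = 0.00, J.y = 0.00 ✓; |ZJ| = 30.70 ✓; ∠(WJ, JZ) = 90.00° ✓; |WJ| = 10.90 ✓; bearing(W→F) − bearing(W→J) = 126.0° ✓; |WF| = 10.90 ✓; ∠(WF, FS) = 98.80° ✗; |FS| = 11.70 ✓.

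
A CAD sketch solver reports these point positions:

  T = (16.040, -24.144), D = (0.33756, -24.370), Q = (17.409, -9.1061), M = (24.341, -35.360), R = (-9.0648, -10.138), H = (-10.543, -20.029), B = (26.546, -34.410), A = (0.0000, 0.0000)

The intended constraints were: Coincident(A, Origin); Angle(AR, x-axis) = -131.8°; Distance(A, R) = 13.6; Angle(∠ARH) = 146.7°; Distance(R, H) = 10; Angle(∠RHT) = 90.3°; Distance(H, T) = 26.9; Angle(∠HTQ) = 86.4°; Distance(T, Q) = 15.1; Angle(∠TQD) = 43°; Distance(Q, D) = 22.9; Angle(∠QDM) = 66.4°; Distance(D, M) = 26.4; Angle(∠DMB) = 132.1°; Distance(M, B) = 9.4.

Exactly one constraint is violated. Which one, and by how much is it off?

Distance(M, B) = 9.4 — off by 7.00.

A = (0.00, 0.00) ✓; AR at -131.8° ✓; |AR| = 13.60 ✓; ∠ARH = 146.7° ✓; |RH| = 10.00 ✓; ∠RHT = 90.30° ✓; |HT| = 26.90 ✓; ∠HTQ = 86.40° ✓; |TQ| = 15.10 ✓; ∠TQD = 43.00° ✓; |QD| = 22.90 ✓; ∠QDM = 66.40° ✓; |DM| = 26.40 ✓; ∠DMB = 132.1° ✓; |MB| = 2.401 ✗.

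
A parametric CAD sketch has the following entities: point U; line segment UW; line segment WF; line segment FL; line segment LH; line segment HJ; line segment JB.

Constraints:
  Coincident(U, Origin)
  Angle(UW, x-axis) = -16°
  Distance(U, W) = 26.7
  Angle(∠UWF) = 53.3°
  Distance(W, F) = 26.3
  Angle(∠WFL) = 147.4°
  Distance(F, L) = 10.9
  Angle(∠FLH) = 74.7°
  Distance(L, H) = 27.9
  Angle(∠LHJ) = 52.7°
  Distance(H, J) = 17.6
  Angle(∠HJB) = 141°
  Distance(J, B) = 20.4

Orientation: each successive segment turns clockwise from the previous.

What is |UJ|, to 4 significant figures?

14.61

U is at the origin; UW runs at -16.0° with length 26.7, so W = (25.67, -7.360). ∠UWF = 53.3° gives WF at -142.7° from the x-axis; with |WF| = 26.3, F = (4.745, -23.30). ∠WFL = 147.4° gives FL at -175.3° from the x-axis; with |FL| = 10.9, L = (-6.119, -24.19). ∠FLH = 74.7° gives LH at 79.40° from the x-axis; with |LH| = 27.9, H = (-0.9864, 3.234). ∠LHJ = 52.7° gives HJ at -47.90° from the x-axis; with |HJ| = 17.6, J = (10.81, -9.825). Then |UJ| = |J − U| = 14.61.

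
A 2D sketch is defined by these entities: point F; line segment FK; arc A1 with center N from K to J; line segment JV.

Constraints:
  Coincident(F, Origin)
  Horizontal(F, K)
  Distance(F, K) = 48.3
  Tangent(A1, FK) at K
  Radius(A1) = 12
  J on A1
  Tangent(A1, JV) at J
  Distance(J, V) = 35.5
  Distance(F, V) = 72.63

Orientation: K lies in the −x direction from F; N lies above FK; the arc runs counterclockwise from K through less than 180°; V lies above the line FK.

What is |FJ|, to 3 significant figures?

41.4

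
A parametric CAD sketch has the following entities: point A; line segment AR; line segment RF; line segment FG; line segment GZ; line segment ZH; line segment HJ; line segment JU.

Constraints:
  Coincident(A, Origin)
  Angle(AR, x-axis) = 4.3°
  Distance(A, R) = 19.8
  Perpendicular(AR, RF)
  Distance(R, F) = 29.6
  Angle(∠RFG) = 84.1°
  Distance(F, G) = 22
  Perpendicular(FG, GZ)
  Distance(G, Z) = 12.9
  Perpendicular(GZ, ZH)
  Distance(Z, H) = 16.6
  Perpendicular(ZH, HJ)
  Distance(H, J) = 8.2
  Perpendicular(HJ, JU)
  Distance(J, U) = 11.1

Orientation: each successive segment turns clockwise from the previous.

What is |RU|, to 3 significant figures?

28.2

A is at the origin; AR runs at 4.3° with length 19.8, so R = (19.7, 1.48). The perpendicularity gives RF at right angles to AR, so RF runs at -85.7°; with |RF| = 29.6, F = (22.0, -28.0). ∠RFG = 84.1° gives FG at 178° from the x-axis; with |FG| = 22.0, G = (-0.0278, -27.4). FG ⟂ GZ, so GZ runs at 88.4°; with |GZ| = 12.9, Z = (0.332, -14.5). GZ is perpendicular to ZH, so ZH runs at -1.60°; with |ZH| = 16.6, H = (16.9, -15.0). ZH is perpendicular to HJ, so HJ runs at -91.6°; with |HJ| = 8.2, J = (16.7, -23.2). The perpendicularity gives JU at right angles to HJ, so JU runs at 178°; with |JU| = 11.1, U = (5.60, -22.9). Then |RU| = |U − R| = 28.2.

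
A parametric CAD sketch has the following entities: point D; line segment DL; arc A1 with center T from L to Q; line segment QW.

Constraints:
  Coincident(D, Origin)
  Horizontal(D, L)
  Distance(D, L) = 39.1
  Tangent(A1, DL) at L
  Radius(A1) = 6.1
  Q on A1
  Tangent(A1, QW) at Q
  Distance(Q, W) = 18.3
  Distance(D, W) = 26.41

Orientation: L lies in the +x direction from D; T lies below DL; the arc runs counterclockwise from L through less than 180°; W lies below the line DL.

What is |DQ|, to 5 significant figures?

34.817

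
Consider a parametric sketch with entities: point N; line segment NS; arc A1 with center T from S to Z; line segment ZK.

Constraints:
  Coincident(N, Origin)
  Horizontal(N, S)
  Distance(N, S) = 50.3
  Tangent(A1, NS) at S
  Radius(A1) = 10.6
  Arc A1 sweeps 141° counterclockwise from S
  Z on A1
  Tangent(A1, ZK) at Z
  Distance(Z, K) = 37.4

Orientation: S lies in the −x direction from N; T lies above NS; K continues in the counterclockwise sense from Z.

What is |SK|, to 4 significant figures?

47.93

On A1, S sits at bearing -90° from T; a 141° counterclockwise sweep puts Z at bearing 51°, so Z = T + 10.6·(cos 51°, sin 51°) = (-43.63, 18.84). A1 meets ZK tangentially, so TZ is at right angles to ZK, so ZK runs along (−sin 51°, cos 51°); with |ZK| = 37.4, K = (-72.69, 42.37). Then |SK| = |K − S| = 47.93.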